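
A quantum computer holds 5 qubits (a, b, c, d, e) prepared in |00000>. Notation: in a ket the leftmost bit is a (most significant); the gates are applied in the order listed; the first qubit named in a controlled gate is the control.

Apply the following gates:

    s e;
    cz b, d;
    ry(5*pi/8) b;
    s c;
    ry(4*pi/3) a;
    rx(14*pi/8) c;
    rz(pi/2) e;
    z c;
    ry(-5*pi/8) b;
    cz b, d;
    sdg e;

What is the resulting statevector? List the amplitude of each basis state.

The final amplitudes are sqrt(sqrt(2)/4 + 1/2)*exp(-I*pi/4)*sin(5*pi/16)**2/2 + sqrt(sqrt(2)/4 + 1/2)*exp(-I*pi/4)*cos(5*pi/16)**2/2 on |00000>, -I*sqrt(1/2 - sqrt(2)/4)*exp(-I*pi/4)*sin(5*pi/16)**2/2 - I*sqrt(1/2 - sqrt(2)/4)*exp(-I*pi/4)*cos(5*pi/16)**2/2 on |00100>, -sqrt(3)*sqrt(sqrt(2)/4 + 1/2)*exp(-I*pi/4)*cos(5*pi/16)**2/2 - sqrt(3)*sqrt(sqrt(2)/4 + 1/2)*exp(-I*pi/4)*sin(5*pi/16)**2/2 on |10000>, sqrt(3)*I*sqrt(1/2 - sqrt(2)/4)*exp(-I*pi/4)*cos(5*pi/16)**2/2 + sqrt(3)*I*sqrt(1/2 - sqrt(2)/4)*exp(-I*pi/4)*sin(5*pi/16)**2/2 on |10100>, and 0 on every other basis state.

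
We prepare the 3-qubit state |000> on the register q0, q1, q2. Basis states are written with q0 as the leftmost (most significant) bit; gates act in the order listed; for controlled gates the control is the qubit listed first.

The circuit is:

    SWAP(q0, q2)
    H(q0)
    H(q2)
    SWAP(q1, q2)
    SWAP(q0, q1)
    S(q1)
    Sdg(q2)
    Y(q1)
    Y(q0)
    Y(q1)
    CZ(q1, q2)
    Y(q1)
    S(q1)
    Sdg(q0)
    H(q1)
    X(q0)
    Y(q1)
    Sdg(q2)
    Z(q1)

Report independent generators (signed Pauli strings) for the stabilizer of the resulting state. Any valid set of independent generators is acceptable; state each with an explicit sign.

One valid set of independent stabilizer generators is -YII, +IZI, +IIZ (any independent generating set of the same group is equally correct).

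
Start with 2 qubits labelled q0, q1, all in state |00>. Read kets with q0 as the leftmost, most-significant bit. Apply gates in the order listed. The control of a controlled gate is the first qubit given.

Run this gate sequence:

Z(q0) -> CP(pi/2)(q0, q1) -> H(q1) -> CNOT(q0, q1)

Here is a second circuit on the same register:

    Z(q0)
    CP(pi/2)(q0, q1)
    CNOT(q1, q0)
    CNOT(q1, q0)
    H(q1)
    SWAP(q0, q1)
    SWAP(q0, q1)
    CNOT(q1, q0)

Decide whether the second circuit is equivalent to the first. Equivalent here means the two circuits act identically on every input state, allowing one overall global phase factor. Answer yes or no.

No: there is an input state on which the two circuits produce genuinely different outputs (not merely differing by a phase).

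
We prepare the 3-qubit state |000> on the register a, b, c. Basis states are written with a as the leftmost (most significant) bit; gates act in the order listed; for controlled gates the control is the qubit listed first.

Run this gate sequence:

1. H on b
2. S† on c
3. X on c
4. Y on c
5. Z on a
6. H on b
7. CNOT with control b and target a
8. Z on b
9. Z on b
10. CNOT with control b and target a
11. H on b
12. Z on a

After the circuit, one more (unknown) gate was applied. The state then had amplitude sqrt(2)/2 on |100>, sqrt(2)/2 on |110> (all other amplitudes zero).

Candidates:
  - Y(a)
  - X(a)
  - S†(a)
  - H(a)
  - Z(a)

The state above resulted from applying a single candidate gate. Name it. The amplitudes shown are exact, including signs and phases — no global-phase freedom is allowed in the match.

It was Y(a) that produced the state shown. Key observation: the block from step 5 through step 12 cancels to the identity and can be dropped.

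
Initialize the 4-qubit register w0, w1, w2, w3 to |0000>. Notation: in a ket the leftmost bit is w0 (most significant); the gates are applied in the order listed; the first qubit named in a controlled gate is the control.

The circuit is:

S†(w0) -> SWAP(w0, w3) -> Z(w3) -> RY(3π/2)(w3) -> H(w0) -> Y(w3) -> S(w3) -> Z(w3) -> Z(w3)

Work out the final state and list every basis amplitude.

After the circuit, the state carries amplitude -I/2 on |0000>, 1/2 on |0001>, -I/2 on |1000>, 1/2 on |1001>, and 0 on every other basis state.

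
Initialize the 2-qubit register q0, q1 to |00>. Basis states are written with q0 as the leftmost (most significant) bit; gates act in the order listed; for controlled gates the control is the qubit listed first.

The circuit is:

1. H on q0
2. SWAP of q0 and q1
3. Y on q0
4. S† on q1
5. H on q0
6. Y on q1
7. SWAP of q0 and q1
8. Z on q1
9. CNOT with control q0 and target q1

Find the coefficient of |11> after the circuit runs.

|11> carries amplitude -1/2 in the final state.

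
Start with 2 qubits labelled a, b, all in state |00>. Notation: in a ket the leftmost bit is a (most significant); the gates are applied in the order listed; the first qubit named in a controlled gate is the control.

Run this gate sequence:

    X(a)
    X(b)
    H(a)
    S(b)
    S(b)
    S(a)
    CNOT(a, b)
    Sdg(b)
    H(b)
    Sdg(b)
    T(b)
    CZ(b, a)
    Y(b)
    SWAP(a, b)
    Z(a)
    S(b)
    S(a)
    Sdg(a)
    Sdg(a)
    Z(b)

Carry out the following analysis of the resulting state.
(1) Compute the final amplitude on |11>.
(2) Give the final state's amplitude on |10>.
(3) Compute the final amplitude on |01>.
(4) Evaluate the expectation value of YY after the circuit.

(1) The amplitude on |11> is -1/2.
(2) |10> carries amplitude -I/2 in the final state.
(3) The final state's coefficient on |01> equals exp(I*pi/4)/2.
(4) The observable YY averages to -sqrt(2)/2.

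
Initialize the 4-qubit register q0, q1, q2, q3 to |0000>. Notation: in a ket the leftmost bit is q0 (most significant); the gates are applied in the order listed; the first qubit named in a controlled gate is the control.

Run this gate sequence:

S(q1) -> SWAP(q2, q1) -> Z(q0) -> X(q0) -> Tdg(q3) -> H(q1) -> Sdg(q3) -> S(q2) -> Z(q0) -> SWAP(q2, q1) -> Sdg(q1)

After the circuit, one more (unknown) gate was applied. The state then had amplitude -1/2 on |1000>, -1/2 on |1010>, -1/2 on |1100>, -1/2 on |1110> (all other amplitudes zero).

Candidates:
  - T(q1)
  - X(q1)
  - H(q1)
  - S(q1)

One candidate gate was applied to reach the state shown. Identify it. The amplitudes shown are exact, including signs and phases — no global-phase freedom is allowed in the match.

The applied gate was H(q1).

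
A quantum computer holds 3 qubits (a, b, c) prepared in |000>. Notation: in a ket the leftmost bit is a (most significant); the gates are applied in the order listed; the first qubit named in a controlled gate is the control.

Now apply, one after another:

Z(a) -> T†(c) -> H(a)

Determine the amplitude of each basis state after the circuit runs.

After the circuit, the state carries amplitude sqrt(2)/2 on |000>, sqrt(2)/2 on |100>, and 0 on every other basis state.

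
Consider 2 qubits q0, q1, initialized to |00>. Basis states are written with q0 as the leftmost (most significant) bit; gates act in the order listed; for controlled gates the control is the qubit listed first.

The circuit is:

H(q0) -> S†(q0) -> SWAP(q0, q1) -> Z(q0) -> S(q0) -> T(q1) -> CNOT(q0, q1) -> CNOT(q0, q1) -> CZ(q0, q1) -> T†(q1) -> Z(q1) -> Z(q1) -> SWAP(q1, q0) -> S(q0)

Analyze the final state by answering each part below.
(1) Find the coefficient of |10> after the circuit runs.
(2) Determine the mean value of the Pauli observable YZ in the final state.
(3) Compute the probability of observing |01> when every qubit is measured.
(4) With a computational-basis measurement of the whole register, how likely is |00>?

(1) The final state's coefficient on |10> equals sqrt(2)/2. Key observation: gates 7-8 undo each other exactly, leaving only the rest of the circuit to track.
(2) The observable YZ averages to 0.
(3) A full measurement returns |01> with probability 0.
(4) The probability of measuring |00> is 1/2.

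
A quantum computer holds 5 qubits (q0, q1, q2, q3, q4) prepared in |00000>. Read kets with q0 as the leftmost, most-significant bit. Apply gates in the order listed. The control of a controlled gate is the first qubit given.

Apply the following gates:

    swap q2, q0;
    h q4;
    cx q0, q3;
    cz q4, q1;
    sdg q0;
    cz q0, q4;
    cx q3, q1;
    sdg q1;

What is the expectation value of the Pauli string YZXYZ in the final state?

The expectation value of YZXYZ is 0.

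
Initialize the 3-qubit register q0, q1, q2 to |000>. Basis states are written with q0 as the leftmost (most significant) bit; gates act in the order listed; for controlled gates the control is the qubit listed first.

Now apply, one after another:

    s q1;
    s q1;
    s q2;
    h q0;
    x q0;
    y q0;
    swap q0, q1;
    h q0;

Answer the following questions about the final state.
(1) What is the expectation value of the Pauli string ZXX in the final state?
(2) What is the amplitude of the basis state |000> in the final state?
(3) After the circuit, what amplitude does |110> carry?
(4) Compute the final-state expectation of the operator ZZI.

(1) The expectation value of ZXX is 0.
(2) |000> carries amplitude -I/2 in the final state.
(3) The amplitude on |110> is I/2.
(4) The observable ZZI averages to 0.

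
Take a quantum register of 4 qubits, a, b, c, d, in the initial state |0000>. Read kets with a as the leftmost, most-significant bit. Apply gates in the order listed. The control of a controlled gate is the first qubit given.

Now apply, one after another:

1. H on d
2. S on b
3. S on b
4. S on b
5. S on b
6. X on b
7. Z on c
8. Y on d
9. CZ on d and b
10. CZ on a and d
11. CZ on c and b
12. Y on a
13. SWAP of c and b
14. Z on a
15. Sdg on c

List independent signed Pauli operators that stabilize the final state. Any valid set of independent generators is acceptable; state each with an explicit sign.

The stabilizer group can be generated by +IIIX, -ZIII, +IZII, -IIZI, among other valid generating sets.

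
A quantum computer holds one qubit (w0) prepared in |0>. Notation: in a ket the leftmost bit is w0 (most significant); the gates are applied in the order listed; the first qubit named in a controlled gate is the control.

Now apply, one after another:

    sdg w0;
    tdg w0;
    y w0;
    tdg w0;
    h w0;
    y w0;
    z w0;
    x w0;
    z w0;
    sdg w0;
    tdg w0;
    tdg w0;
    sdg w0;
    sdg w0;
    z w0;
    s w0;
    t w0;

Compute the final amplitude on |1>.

The amplitude on |1> is -sqrt(2)*I/2.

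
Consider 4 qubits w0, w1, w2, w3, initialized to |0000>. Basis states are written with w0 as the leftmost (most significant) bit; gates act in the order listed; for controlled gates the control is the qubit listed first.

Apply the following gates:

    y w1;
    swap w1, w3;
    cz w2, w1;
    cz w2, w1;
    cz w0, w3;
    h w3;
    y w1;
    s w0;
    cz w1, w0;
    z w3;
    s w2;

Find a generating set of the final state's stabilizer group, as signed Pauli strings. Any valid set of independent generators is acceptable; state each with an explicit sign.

One valid set of independent stabilizer generators is +IIIX, +ZIII, -IZII, +IIZI (any independent generating set of the same group is equally correct). Key observation: steps 3-4 multiply out to the identity, so the circuit reduces to the remaining gates.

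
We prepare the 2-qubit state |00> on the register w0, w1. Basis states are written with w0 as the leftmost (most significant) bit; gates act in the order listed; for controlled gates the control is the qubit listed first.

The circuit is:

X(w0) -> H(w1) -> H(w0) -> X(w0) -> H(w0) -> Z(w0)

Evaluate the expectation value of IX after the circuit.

In the final state, IX has expectation 1. Key observation: gates 3-6 undo each other exactly, leaving only the rest of the circuit to track.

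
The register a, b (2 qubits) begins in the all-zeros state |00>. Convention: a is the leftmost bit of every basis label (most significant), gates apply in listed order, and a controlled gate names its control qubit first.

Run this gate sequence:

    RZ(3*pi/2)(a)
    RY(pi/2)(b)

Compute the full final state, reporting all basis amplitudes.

The resulting statevector has amplitude -sqrt(2)*exp(I*pi/4)/2 on |00>, -sqrt(2)*exp(I*pi/4)/2 on |01>, 0 on |10>, 0 on |11>.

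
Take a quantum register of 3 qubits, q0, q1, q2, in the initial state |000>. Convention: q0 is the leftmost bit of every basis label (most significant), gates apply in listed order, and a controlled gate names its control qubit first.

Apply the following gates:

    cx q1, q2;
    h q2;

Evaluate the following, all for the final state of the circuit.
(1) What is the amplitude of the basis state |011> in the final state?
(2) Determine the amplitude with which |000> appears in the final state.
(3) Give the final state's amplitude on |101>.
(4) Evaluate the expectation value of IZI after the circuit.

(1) The final state's coefficient on |011> equals 0.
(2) The amplitude on |000> is sqrt(2)/2.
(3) |101> carries amplitude 0 in the final state.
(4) In the final state, IZI has expectation 1.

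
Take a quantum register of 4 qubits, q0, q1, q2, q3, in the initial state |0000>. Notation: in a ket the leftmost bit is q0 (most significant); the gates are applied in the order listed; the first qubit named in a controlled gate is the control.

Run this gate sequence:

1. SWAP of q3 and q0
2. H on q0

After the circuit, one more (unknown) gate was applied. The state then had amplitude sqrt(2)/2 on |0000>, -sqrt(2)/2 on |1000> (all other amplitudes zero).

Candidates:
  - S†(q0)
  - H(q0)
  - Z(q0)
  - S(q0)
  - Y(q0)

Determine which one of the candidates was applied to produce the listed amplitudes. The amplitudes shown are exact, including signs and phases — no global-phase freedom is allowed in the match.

The applied gate was Z(q0).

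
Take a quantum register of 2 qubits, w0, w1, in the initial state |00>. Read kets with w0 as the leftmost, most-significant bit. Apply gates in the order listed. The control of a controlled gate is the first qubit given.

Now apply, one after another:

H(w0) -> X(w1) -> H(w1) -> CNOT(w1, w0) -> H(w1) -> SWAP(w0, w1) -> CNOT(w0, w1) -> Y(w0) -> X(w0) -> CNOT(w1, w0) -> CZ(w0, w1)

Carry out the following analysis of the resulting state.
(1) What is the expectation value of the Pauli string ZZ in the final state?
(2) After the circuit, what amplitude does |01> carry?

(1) In the final state, ZZ has expectation -1.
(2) |01> carries amplitude -sqrt(2)*I/2 in the final state.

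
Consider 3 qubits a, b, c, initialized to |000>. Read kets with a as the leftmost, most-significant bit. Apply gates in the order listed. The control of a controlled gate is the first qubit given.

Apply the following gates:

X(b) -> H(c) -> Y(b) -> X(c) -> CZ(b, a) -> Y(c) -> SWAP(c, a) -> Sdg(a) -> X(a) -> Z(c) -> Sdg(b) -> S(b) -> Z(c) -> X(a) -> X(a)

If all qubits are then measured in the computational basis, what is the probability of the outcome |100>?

A full measurement returns |100> with probability 1/2. Key observation: gates 9-14 undo each other exactly, leaving only the rest of the circuit to track.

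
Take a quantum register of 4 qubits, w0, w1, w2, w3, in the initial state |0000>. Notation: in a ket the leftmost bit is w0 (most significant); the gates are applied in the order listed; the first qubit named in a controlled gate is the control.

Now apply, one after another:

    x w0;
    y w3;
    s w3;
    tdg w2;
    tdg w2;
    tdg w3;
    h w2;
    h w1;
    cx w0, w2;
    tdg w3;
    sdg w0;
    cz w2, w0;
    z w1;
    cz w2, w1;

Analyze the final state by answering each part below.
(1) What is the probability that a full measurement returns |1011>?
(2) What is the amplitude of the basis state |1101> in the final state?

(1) Outcome |1011> occurs with probability 1/4.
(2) The amplitude on |1101> is -1/2.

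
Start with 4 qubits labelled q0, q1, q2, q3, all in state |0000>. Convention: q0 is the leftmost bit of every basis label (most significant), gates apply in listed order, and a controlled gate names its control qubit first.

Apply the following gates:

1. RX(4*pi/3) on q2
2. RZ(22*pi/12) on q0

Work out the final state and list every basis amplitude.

After the circuit, the state carries amplitude exp(I*pi/12)/2 on |0000>, sqrt(3)*exp(7*I*pi/12)/2 on |0010>, and 0 on every other basis state.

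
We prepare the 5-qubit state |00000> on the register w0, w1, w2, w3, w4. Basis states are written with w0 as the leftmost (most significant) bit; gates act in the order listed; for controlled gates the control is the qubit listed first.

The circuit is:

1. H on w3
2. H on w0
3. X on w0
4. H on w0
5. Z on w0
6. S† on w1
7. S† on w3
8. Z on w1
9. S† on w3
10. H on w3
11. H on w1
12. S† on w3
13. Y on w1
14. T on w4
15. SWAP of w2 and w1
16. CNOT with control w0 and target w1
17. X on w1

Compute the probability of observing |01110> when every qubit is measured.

A full measurement returns |01110> with probability 1/2. Key observation: steps 2-5 multiply out to the identity, so the circuit reduces to the remaining gates.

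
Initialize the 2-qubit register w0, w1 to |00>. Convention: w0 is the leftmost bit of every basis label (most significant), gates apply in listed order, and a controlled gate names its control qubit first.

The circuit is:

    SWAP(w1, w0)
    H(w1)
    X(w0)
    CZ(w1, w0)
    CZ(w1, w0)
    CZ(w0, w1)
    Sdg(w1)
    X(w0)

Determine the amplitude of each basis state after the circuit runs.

After the circuit, the state carries amplitude sqrt(2)/2 on |00>, sqrt(2)*I/2 on |01>, 0 on |10>, 0 on |11>.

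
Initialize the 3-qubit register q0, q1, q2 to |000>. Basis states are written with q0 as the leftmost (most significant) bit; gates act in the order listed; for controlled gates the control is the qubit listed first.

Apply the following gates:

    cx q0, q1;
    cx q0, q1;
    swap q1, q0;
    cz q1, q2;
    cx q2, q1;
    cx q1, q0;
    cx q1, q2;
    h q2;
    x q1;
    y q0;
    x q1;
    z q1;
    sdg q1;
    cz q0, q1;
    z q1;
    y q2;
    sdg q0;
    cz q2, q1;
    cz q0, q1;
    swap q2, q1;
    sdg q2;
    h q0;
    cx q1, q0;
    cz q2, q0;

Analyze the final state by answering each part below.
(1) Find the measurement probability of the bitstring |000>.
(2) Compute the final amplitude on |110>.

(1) The probability of measuring |000> is 1/4. Key observation: steps 1-2 multiply out to the identity, so the circuit reduces to the remaining gates.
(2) |110> carries amplitude I/2 in the final state.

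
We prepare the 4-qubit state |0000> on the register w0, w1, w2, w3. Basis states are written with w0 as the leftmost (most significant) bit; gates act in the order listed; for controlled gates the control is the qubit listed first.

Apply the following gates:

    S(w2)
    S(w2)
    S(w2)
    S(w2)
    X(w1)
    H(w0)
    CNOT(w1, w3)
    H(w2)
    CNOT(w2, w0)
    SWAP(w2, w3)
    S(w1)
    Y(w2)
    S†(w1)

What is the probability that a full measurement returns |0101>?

The probability of measuring |0101> is 1/4. Key observation: steps 1-4 multiply out to the identity, so the circuit reduces to the remaining gates.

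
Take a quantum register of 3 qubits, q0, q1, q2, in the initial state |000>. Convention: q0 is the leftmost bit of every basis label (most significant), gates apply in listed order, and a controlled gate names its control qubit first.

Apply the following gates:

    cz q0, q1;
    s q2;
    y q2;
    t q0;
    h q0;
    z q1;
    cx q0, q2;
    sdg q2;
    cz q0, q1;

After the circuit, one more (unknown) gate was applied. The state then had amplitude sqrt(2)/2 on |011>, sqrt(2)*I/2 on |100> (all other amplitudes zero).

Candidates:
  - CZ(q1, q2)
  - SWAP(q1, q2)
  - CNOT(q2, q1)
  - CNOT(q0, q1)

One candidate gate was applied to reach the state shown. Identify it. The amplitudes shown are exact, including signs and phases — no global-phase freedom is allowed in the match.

The applied gate was CNOT(q2, q1).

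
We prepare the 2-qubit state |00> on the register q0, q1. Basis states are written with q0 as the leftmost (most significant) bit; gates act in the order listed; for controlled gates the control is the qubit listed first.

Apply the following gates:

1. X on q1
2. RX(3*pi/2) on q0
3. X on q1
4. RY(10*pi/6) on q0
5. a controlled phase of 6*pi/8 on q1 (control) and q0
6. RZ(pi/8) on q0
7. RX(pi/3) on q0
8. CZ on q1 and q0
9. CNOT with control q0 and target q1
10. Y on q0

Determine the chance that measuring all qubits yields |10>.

Outcome |10> occurs with probability sqrt(3*sqrt(2) + 6)/8 + 1/2.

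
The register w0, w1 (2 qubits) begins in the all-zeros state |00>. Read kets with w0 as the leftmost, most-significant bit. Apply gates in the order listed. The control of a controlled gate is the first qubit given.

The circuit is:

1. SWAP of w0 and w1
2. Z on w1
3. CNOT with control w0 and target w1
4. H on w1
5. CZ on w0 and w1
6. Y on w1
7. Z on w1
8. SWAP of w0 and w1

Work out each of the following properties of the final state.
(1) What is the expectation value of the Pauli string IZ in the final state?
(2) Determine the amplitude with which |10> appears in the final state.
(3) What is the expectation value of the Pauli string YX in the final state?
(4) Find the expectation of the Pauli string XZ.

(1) The observable IZ averages to 1.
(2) The amplitude on |10> is -sqrt(2)*I/2.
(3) The observable YX averages to 0.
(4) The expectation value of XZ is 1.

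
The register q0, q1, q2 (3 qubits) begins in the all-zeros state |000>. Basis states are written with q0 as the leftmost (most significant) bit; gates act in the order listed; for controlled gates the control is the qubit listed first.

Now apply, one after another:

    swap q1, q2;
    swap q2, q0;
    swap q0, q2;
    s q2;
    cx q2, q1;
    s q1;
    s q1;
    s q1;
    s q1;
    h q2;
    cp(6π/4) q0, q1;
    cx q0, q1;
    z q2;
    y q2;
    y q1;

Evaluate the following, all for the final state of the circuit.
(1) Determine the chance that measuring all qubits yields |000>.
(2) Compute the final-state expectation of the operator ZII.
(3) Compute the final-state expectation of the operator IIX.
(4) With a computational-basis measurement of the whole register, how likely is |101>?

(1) Outcome |000> occurs with probability 0. Key observation: gates 6-9 undo each other exactly, leaving only the rest of the circuit to track.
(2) In the final state, ZII has expectation 1.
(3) In the final state, IIX has expectation 1.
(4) Outcome |101> occurs with probability 0.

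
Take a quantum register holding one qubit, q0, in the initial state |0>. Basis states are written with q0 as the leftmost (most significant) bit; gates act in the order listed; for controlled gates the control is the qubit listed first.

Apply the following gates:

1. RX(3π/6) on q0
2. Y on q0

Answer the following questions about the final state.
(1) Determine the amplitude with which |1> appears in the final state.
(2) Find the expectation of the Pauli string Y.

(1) |1> carries amplitude sqrt(2)*I/2 in the final state.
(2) In the final state, Y has expectation -1.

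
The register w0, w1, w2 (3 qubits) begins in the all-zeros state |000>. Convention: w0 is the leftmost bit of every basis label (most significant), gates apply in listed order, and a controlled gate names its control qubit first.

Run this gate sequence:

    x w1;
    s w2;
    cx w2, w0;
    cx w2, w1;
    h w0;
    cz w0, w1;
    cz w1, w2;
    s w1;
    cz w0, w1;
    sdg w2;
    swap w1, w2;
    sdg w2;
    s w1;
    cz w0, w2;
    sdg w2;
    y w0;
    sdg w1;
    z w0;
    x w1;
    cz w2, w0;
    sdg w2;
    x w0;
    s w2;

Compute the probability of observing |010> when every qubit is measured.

The probability of measuring |010> is 0.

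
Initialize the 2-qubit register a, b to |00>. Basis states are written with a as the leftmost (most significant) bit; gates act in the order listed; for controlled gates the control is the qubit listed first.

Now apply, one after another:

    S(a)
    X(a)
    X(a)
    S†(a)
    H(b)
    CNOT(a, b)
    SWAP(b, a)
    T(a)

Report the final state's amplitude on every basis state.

The resulting statevector has amplitude sqrt(2)/2 on |00>, 0 on |01>, sqrt(2)*exp(I*pi/4)/2 on |10>, 0 on |11>. Key observation: gates 1-4 undo each other exactly, leaving only the rest of the circuit to track.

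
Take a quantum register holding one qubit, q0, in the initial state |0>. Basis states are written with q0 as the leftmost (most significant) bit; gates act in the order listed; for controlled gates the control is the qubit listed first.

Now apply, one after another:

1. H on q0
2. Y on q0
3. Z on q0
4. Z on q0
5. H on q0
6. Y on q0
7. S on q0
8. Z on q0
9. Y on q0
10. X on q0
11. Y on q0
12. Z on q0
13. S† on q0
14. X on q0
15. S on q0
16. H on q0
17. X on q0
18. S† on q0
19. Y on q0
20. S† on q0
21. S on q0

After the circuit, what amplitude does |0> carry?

The final state's coefficient on |0> equals -sqrt(2)*I/2.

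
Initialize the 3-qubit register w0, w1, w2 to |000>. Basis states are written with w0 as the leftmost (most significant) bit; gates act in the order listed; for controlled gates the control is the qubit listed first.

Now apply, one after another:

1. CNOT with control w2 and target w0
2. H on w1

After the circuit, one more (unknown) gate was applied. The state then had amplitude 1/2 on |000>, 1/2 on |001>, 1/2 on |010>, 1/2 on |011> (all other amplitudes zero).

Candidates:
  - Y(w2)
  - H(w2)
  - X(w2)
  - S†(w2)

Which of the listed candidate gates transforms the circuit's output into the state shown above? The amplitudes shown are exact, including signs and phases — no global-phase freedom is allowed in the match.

The unique candidate consistent with the amplitudes is H(w2).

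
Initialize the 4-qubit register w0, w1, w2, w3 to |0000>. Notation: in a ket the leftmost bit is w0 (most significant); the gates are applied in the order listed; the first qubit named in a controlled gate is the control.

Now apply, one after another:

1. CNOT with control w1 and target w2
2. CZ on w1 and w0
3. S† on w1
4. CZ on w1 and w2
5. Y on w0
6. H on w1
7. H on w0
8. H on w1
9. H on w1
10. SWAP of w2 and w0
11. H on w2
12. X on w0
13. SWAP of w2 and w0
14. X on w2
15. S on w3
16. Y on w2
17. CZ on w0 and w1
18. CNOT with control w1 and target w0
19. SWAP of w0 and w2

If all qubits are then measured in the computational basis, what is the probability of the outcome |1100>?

A full measurement returns |1100> with probability 1/2.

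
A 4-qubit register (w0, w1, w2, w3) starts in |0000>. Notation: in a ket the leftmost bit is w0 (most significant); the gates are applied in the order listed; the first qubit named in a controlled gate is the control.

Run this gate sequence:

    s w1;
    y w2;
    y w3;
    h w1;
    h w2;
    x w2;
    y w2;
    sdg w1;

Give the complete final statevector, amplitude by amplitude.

The resulting statevector has amplitude I/2 on |0001>, I/2 on |0011>, 1/2 on |0101>, 1/2 on |0111>, and 0 on every other basis state.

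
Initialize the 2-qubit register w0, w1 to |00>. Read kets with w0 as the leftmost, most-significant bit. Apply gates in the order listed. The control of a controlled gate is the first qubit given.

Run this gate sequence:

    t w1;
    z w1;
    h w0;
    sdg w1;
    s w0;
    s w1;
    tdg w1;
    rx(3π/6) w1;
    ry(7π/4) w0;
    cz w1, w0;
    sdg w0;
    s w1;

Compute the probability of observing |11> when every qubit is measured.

The probability of measuring |11> is 1/4.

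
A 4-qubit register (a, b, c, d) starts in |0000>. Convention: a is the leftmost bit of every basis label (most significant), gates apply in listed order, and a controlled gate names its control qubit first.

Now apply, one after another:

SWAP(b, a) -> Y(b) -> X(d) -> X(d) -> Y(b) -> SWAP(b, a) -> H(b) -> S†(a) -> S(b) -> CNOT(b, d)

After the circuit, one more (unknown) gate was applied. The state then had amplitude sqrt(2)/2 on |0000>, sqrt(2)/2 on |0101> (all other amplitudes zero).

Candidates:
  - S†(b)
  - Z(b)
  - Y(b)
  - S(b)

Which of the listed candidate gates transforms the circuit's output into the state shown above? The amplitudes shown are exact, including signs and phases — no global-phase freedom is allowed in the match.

It was S†(b) that produced the state shown.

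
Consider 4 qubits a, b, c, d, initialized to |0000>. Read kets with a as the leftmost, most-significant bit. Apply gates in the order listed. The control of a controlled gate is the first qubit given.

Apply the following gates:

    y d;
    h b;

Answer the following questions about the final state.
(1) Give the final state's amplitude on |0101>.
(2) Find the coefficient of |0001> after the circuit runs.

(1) The amplitude on |0101> is sqrt(2)*I/2.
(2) The amplitude on |0001> is sqrt(2)*I/2.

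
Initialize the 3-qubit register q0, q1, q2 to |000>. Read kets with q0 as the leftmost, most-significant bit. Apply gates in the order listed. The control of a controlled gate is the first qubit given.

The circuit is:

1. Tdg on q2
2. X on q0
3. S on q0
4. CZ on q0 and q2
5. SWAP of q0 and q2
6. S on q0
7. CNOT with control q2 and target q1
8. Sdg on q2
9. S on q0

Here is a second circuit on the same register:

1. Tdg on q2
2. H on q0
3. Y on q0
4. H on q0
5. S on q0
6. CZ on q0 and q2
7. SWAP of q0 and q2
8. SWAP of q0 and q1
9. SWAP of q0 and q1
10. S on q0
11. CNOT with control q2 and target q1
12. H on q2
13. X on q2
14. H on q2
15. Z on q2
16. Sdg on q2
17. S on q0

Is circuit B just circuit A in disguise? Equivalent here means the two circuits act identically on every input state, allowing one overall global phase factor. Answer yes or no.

No, they are not equivalent — no single phase factor reconciles the two unitaries.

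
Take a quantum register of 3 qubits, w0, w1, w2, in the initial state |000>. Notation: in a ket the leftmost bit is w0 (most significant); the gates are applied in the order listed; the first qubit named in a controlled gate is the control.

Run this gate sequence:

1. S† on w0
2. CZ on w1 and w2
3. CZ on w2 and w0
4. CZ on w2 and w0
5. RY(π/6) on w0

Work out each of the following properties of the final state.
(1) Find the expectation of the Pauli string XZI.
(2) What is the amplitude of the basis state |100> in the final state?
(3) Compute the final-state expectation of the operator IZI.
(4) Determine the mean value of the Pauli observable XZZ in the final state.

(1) The expectation value of XZI is 1/2. Key observation: the block from step 3 through step 4 cancels to the identity and can be dropped.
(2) |100> carries amplitude -sqrt(2)/4 + sqrt(6)/4 in the final state.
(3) The expectation value of IZI is 1.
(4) The observable XZZ averages to 1/2.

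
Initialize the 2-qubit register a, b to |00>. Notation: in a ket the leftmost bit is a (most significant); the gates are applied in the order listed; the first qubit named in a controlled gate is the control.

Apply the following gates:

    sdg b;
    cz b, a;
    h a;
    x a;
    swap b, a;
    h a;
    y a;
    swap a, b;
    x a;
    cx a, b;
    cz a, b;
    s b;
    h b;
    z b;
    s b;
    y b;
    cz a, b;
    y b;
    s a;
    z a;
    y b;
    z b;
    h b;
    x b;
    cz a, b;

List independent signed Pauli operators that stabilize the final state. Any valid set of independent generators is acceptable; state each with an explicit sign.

One valid set of independent stabilizer generators is -XI, -IZ (any independent generating set of the same group is equally correct).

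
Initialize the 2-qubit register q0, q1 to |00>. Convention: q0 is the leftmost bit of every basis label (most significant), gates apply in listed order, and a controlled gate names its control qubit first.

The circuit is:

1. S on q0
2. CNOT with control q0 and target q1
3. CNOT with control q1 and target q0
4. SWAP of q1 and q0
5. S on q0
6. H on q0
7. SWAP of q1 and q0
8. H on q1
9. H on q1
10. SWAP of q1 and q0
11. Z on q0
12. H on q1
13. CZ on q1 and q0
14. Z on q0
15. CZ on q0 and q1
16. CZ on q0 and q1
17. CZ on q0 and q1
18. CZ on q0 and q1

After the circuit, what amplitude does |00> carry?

The final state's coefficient on |00> equals 1/2.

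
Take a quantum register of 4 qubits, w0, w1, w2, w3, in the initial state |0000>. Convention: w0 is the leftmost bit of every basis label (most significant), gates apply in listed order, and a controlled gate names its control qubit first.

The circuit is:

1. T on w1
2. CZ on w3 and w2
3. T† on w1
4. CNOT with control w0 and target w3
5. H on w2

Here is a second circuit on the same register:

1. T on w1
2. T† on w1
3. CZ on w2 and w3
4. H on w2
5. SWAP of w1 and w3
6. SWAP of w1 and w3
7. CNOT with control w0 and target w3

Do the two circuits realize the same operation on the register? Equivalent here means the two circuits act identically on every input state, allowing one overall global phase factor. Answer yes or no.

Yes, they are equivalent — the unitaries differ by at most a global phase.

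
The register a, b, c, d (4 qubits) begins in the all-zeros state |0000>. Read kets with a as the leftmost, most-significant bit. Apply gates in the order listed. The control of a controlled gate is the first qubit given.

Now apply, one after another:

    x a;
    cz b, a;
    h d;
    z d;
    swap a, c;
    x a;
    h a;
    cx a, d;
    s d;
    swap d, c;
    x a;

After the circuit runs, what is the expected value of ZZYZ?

The expectation value of ZZYZ is 0.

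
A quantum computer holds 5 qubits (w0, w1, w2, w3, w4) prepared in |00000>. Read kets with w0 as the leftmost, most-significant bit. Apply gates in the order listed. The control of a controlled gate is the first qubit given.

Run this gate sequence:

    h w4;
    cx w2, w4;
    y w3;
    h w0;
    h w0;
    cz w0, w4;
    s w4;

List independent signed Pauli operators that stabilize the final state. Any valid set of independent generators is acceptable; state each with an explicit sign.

One valid set of independent stabilizer generators is +IIIIY, +ZIIII, +IZIII, +IIZII, -IIIZI (any independent generating set of the same group is equally correct).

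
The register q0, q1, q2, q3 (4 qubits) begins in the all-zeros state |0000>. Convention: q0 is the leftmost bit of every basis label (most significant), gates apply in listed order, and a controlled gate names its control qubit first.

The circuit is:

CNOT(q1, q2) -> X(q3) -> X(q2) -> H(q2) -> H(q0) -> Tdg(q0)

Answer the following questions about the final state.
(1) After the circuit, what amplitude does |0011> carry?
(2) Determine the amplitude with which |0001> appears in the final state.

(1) The amplitude on |0011> is -1/2.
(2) The amplitude on |0001> is 1/2.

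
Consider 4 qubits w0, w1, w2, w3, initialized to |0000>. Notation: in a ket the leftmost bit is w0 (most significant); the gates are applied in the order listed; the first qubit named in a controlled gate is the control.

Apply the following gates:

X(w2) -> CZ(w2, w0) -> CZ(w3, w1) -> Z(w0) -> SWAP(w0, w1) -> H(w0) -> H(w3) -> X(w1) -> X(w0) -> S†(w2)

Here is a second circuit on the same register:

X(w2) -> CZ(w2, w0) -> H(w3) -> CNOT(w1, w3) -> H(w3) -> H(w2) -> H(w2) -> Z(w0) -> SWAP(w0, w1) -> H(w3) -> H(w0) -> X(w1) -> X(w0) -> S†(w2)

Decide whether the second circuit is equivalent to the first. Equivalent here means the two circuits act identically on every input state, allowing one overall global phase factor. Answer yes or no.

Yes, they are equivalent — the unitaries differ by at most a global phase.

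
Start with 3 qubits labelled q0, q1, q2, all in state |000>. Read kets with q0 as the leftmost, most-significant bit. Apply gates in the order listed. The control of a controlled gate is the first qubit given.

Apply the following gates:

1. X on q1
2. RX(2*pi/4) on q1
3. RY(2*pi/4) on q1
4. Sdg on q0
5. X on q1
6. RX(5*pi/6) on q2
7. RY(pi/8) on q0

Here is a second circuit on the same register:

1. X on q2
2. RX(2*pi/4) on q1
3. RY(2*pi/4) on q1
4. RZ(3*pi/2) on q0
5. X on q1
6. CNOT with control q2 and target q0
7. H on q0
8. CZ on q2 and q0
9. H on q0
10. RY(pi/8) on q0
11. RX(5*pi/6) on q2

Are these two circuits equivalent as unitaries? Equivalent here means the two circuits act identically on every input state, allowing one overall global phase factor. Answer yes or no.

No: there is an input state on which the two circuits produce genuinely different outputs (not merely differing by a phase).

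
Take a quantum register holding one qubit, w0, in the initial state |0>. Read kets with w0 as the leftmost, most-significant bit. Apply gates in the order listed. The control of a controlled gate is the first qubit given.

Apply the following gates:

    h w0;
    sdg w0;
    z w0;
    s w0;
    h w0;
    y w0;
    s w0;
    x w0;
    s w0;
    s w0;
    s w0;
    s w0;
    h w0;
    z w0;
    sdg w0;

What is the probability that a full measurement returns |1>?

Outcome |1> occurs with probability 1/2.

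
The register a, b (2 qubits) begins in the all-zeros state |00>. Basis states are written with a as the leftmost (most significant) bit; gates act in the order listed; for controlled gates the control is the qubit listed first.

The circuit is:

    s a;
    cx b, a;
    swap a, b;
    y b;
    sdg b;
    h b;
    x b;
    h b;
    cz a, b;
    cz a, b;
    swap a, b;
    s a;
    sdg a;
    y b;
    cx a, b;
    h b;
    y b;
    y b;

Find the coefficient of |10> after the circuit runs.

The final state's coefficient on |10> equals -sqrt(2)*I/2. Key observation: the block from step 9 through step 10 cancels to the identity and can be dropped.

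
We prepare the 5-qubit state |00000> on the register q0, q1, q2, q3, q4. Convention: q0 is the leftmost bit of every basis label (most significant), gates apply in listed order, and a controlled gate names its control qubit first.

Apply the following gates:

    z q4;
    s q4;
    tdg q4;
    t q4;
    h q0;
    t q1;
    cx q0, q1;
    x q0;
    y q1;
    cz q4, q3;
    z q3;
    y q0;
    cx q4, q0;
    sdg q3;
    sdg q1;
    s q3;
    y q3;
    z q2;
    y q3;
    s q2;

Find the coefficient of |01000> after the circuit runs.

|01000> carries amplitude -sqrt(2)*I/2 in the final state.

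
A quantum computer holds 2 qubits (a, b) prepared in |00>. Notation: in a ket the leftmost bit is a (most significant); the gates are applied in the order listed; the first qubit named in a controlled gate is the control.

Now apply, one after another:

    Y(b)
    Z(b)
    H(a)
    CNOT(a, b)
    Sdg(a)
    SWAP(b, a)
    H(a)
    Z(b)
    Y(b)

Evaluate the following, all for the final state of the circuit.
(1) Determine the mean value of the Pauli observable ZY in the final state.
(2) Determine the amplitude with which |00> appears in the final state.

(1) The expectation value of ZY is 1.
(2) The amplitude on |00> is -I/2.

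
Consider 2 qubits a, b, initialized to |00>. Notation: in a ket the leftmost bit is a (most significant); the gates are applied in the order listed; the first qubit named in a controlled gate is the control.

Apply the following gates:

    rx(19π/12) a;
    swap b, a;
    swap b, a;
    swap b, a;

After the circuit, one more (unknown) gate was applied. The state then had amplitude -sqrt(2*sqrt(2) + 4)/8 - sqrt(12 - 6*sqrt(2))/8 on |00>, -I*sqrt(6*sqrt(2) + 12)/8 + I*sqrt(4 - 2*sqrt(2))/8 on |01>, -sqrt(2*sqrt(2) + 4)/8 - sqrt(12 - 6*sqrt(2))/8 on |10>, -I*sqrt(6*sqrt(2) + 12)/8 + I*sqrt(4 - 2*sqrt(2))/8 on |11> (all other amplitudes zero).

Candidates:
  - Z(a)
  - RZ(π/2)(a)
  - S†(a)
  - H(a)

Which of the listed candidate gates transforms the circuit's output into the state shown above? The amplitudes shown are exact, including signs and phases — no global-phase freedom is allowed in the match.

It was H(a) that produced the state shown. Key observation: the block from step 3 through step 4 cancels to the identity and can be dropped.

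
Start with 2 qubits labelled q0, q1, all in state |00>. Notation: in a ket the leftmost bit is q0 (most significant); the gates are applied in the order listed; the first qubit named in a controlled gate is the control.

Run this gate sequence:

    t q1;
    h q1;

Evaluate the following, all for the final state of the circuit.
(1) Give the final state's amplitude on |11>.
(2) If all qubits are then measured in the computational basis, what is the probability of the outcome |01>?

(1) |11> carries amplitude 0 in the final state.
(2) The probability of measuring |01> is 1/2.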